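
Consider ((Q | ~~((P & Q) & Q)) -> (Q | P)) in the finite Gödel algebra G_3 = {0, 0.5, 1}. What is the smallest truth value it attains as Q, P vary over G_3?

The minimum is attained at Q = 0.5, P = 0.5:
  (P & Q) = min(0.5, 0.5) = 0.5
  ((P & Q) & Q) = min(0.5, 0.5) = 0.5
  ~((P & Q) & Q): Gödel ¬ of 0.5 = 0 (operand ≠ 0)
  ~~((P & Q) & Q): Gödel ¬ of 0 = 1 (operand is 0)
  (Q | ~~((P & Q) & Q)) = max(0.5, 1) = 1
  (Q | P) = max(0.5, 0.5) = 0.5
  ((Q | ~~((P & Q) & Q)) -> (Q | P)): 1 > 0.5, so result = 0.5
Checking all 9 assignments confirms none give a value below 0.50.

0.50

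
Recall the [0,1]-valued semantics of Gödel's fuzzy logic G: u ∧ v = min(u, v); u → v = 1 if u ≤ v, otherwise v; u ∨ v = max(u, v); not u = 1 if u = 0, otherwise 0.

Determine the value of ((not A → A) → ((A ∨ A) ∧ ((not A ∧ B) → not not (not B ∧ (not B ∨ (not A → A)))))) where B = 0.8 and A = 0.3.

0.30

not A: Gödel ¬ of 0.3 = 0 (operand ≠ 0)
(not A → A): 0 ≤ 0.3, so result = 1
(A ∨ A) = max(0.3, 0.3) = 0.3
not A: Gödel ¬ of 0.3 = 0 (operand ≠ 0)
(not A ∧ B) = min(0, 0.8) = 0
not B: Gödel ¬ of 0.8 = 0 (operand ≠ 0)
not B: Gödel ¬ of 0.8 = 0 (operand ≠ 0)
not A: Gödel ¬ of 0.3 = 0 (operand ≠ 0)
(not A → A): 0 ≤ 0.3, so result = 1
(not B ∨ (not A → A)) = max(0, 1) = 1
(not B ∧ (not B ∨ (not A → A))) = min(0, 1) = 0
not (not B ∧ (not B ∨ (not A → A))): Gödel ¬ of 0 = 1 (operand is 0)
not not (not B ∧ (not B ∨ (not A → A))): Gödel ¬ of 1 = 0 (operand ≠ 0)
((not A ∧ B) → not not (not B ∧ (not B ∨ (not A → A)))): 0 ≤ 0, so result = 1
((A ∨ A) ∧ ((not A ∧ B) → not not (not B ∧ (not B ∨ (not A → A))))) = min(0.3, 1) = 0.3
((not A → A) → ((A ∨ A) ∧ ((not A ∧ B) → not not (not B ∧ (not B ∨ (not A → A)))))): 1 > 0.3, so result = 0.3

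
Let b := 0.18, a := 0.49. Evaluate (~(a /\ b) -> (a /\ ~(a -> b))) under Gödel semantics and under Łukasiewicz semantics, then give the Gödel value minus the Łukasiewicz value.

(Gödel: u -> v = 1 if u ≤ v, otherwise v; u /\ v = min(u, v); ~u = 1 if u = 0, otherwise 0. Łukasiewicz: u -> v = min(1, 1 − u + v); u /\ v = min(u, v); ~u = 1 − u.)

Gödel evaluation:
  (a /\ b) = min(0.49, 0.18) = 0.18
  ~(a /\ b): Gödel ¬ of 0.18 = 0 (operand ≠ 0)
  (a -> b): 0.49 > 0.18, so result = 0.18
  ~(a -> b): Gödel ¬ of 0.18 = 0 (operand ≠ 0)
  (a /\ ~(a -> b)) = min(0.49, 0) = 0
  (~(a /\ b) -> (a /\ ~(a -> b))): 0 ≤ 0, so result = 1
  Gödel value = 1
Łukasiewicz evaluation:
  (a /\ b) = min(0.49, 0.18) = 0.18
  ~(a /\ b): Łukasiewicz ¬ gives 1 − 0.18 = 0.82
  (a -> b): min(1, 1 − 0.49 + 0.18) = 0.69
  ~(a -> b): Łukasiewicz ¬ gives 1 − 0.69 = 0.31
  (a /\ ~(a -> b)) = min(0.49, 0.31) = 0.31
  (~(a /\ b) -> (a /\ ~(a -> b))): min(1, 1 − 0.82 + 0.31) = 0.49
  Łukasiewicz value = 0.49
Difference: 1 − 0.49 = 0.51

0.51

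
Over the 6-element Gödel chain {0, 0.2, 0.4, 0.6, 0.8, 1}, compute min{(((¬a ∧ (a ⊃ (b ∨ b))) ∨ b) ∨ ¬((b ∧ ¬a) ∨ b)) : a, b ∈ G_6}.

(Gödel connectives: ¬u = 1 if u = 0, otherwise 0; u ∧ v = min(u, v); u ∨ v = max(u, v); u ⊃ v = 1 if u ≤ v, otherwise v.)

The minimum is attained at a = 0.2, b = 0.2:
  ¬a: Gödel ¬ of 0.2 = 0 (operand ≠ 0)
  (b ∨ b) = max(0.2, 0.2) = 0.2
  (a ⊃ (b ∨ b)): 0.2 ≤ 0.2, so result = 1
  (¬a ∧ (a ⊃ (b ∨ b))) = min(0, 1) = 0
  ((¬a ∧ (a ⊃ (b ∨ b))) ∨ b) = max(0, 0.2) = 0.2
  ¬a: Gödel ¬ of 0.2 = 0 (operand ≠ 0)
  (b ∧ ¬a) = min(0.2, 0) = 0
  ((b ∧ ¬a) ∨ b) = max(0, 0.2) = 0.2
  ¬((b ∧ ¬a) ∨ b): Gödel ¬ of 0.2 = 0 (operand ≠ 0)
  (((¬a ∧ (a ⊃ (b ∨ b))) ∨ b) ∨ ¬((b ∧ ¬a) ∨ b)) = max(0.2, 0) = 0.2
Checking all 36 assignments confirms none give a value below 0.20.

0.20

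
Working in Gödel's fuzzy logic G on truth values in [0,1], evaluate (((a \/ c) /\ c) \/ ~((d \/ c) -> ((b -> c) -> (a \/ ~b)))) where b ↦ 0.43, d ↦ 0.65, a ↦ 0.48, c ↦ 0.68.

0.68

(a \/ c) = max(0.48, 0.68) = 0.68
((a \/ c) /\ c) = min(0.68, 0.68) = 0.68
(d \/ c) = max(0.65, 0.68) = 0.68
(b -> c): 0.43 ≤ 0.68, so result = 1
~b: Gödel ¬ of 0.43 = 0 (operand ≠ 0)
(a \/ ~b) = max(0.48, 0) = 0.48
((b -> c) -> (a \/ ~b)): 1 > 0.48, so result = 0.48
((d \/ c) -> ((b -> c) -> (a \/ ~b))): 0.68 > 0.48, so result = 0.48
~((d \/ c) -> ((b -> c) -> (a \/ ~b))): Gödel ¬ of 0.48 = 0 (operand ≠ 0)
(((a \/ c) /\ c) \/ ~((d \/ c) -> ((b -> c) -> (a \/ ~b)))) = max(0.68, 0) = 0.68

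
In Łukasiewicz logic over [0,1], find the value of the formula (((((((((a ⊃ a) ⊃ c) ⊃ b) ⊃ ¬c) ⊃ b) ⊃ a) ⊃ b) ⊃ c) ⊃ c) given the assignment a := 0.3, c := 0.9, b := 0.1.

(a ⊃ a): min(1, 1 − 0.3 + 0.3) = 1
((a ⊃ a) ⊃ c): min(1, 1 − 1 + 0.9) = 0.9
(((a ⊃ a) ⊃ c) ⊃ b): min(1, 1 − 0.9 + 0.1) = 0.2
¬c: Łukasiewicz ¬ gives 1 − 0.9 = 0.1
((((a ⊃ a) ⊃ c) ⊃ b) ⊃ ¬c): min(1, 1 − 0.2 + 0.1) = 0.9
(((((a ⊃ a) ⊃ c) ⊃ b) ⊃ ¬c) ⊃ b): min(1, 1 − 0.9 + 0.1) = 0.2
((((((a ⊃ a) ⊃ c) ⊃ b) ⊃ ¬c) ⊃ b) ⊃ a): min(1, 1 − 0.2 + 0.3) = 1
(((((((a ⊃ a) ⊃ c) ⊃ b) ⊃ ¬c) ⊃ b) ⊃ a) ⊃ b): min(1, 1 − 1 + 0.1) = 0.1
((((((((a ⊃ a) ⊃ c) ⊃ b) ⊃ ¬c) ⊃ b) ⊃ a) ⊃ b) ⊃ c): min(1, 1 − 0.1 + 0.9) = 1
(((((((((a ⊃ a) ⊃ c) ⊃ b) ⊃ ¬c) ⊃ b) ⊃ a) ⊃ b) ⊃ c) ⊃ c): min(1, 1 − 1 + 0.9) = 0.9

0.90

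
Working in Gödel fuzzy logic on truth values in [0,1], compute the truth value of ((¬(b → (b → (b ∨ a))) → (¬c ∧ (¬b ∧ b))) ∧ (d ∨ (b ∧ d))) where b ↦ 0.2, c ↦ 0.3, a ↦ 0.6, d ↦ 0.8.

0.80

(b ∨ a) = max(0.2, 0.6) = 0.6
(b → (b ∨ a)): 0.2 ≤ 0.6, so result = 1
(b → (b → (b ∨ a))): 0.2 ≤ 1, so result = 1
¬(b → (b → (b ∨ a))): Gödel ¬ of 1 = 0 (operand ≠ 0)
¬c: Gödel ¬ of 0.3 = 0 (operand ≠ 0)
¬b: Gödel ¬ of 0.2 = 0 (operand ≠ 0)
(¬b ∧ b) = min(0, 0.2) = 0
(¬c ∧ (¬b ∧ b)) = min(0, 0) = 0
(¬(b → (b → (b ∨ a))) → (¬c ∧ (¬b ∧ b))): 0 ≤ 0, so result = 1
(b ∧ d) = min(0.2, 0.8) = 0.2
(d ∨ (b ∧ d)) = max(0.8, 0.2) = 0.8
((¬(b → (b → (b ∨ a))) → (¬c ∧ (¬b ∧ b))) ∧ (d ∨ (b ∧ d))) = min(1, 0.8) = 0.8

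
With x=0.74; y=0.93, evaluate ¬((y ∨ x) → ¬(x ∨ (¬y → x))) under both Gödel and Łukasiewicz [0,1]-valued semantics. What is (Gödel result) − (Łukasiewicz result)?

0.07

Gödel evaluation:
  (y ∨ x) = max(0.93, 0.74) = 0.93
  ¬y: Gödel ¬ of 0.93 = 0 (operand ≠ 0)
  (¬y → x): 0 ≤ 0.74, so result = 1
  (x ∨ (¬y → x)) = max(0.74, 1) = 1
  ¬(x ∨ (¬y → x)): Gödel ¬ of 1 = 0 (operand ≠ 0)
  ((y ∨ x) → ¬(x ∨ (¬y → x))): 0.93 > 0, so result = 0
  ¬((y ∨ x) → ¬(x ∨ (¬y → x))): Gödel ¬ of 0 = 1 (operand is 0)
  Gödel value = 1
Łukasiewicz evaluation:
  (y ∨ x) = max(0.93, 0.74) = 0.93
  ¬y: Łukasiewicz ¬ gives 1 − 0.93 = 0.07
  (¬y → x): min(1, 1 − 0.07 + 0.74) = 1
  (x ∨ (¬y → x)) = max(0.74, 1) = 1
  ¬(x ∨ (¬y → x)): Łukasiewicz ¬ gives 1 − 1 = 0
  ((y ∨ x) → ¬(x ∨ (¬y → x))): min(1, 1 − 0.93 + 0) = 0.07
  ¬((y ∨ x) → ¬(x ∨ (¬y → x))): Łukasiewicz ¬ gives 1 − 0.07 = 0.93
  Łukasiewicz value = 0.93
Difference: 1 − 0.93 = 0.07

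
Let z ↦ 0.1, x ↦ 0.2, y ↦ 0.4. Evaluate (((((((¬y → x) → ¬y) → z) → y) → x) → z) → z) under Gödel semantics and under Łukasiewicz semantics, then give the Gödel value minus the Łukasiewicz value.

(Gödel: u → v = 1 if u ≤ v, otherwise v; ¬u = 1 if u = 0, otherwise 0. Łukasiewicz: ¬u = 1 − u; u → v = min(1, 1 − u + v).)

0.80

Gödel evaluation:
  ¬y: Gödel ¬ of 0.4 = 0 (operand ≠ 0)
  (¬y → x): 0 ≤ 0.2, so result = 1
  ¬y: Gödel ¬ of 0.4 = 0 (operand ≠ 0)
  ((¬y → x) → ¬y): 1 > 0, so result = 0
  (((¬y → x) → ¬y) → z): 0 ≤ 0.1, so result = 1
  ((((¬y → x) → ¬y) → z) → y): 1 > 0.4, so result = 0.4
  (((((¬y → x) → ¬y) → z) → y) → x): 0.4 > 0.2, so result = 0.2
  ((((((¬y → x) → ¬y) → z) → y) → x) → z): 0.2 > 0.1, so result = 0.1
  (((((((¬y → x) → ¬y) → z) → y) → x) → z) → z): 0.1 ≤ 0.1, so result = 1
  Gödel value = 1
Łukasiewicz evaluation:
  ¬y: Łukasiewicz ¬ gives 1 − 0.4 = 0.6
  (¬y → x): min(1, 1 − 0.6 + 0.2) = 0.6
  ¬y: Łukasiewicz ¬ gives 1 − 0.4 = 0.6
  ((¬y → x) → ¬y): min(1, 1 − 0.6 + 0.6) = 1
  (((¬y → x) → ¬y) → z): min(1, 1 − 1 + 0.1) = 0.1
  ((((¬y → x) → ¬y) → z) → y): min(1, 1 − 0.1 + 0.4) = 1
  (((((¬y → x) → ¬y) → z) → y) → x): min(1, 1 − 1 + 0.2) = 0.2
  ((((((¬y → x) → ¬y) → z) → y) → x) → z): min(1, 1 − 0.2 + 0.1) = 0.9
  (((((((¬y → x) → ¬y) → z) → y) → x) → z) → z): min(1, 1 − 0.9 + 0.1) = 0.2
  Łukasiewicz value = 0.2
Difference: 1 − 0.2 = 0.80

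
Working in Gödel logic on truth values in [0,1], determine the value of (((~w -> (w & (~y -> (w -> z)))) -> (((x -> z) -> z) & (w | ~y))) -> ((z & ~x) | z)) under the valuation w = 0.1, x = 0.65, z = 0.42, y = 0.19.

~w: Gödel ¬ of 0.1 = 0 (operand ≠ 0)
~y: Gödel ¬ of 0.19 = 0 (operand ≠ 0)
(w -> z): 0.1 ≤ 0.42, so result = 1
(~y -> (w -> z)): 0 ≤ 1, so result = 1
(w & (~y -> (w -> z))) = min(0.1, 1) = 0.1
(~w -> (w & (~y -> (w -> z)))): 0 ≤ 0.1, so result = 1
(x -> z): 0.65 > 0.42, so result = 0.42
((x -> z) -> z): 0.42 ≤ 0.42, so result = 1
~y: Gödel ¬ of 0.19 = 0 (operand ≠ 0)
(w | ~y) = max(0.1, 0) = 0.1
(((x -> z) -> z) & (w | ~y)) = min(1, 0.1) = 0.1
((~w -> (w & (~y -> (w -> z)))) -> (((x -> z) -> z) & (w | ~y))): 1 > 0.1, so result = 0.1
~x: Gödel ¬ of 0.65 = 0 (operand ≠ 0)
(z & ~x) = min(0.42, 0) = 0
((z & ~x) | z) = max(0, 0.42) = 0.42
(((~w -> (w & (~y -> (w -> z)))) -> (((x -> z) -> z) & (w | ~y))) -> ((z & ~x) | z)): 0.1 ≤ 0.42, so result = 1

1.00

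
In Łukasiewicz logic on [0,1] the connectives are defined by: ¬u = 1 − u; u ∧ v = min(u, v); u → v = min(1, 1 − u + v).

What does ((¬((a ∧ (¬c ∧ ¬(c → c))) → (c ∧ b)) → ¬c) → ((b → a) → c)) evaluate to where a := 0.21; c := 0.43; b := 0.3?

¬c: Łukasiewicz ¬ gives 1 − 0.43 = 0.57
(c → c): min(1, 1 − 0.43 + 0.43) = 1
¬(c → c): Łukasiewicz ¬ gives 1 − 1 = 0
(¬c ∧ ¬(c → c)) = min(0.57, 0) = 0
(a ∧ (¬c ∧ ¬(c → c))) = min(0.21, 0) = 0
(c ∧ b) = min(0.43, 0.3) = 0.3
((a ∧ (¬c ∧ ¬(c → c))) → (c ∧ b)): min(1, 1 − 0 + 0.3) = 1
¬((a ∧ (¬c ∧ ¬(c → c))) → (c ∧ b)): Łukasiewicz ¬ gives 1 − 1 = 0
¬c: Łukasiewicz ¬ gives 1 − 0.43 = 0.57
(¬((a ∧ (¬c ∧ ¬(c → c))) → (c ∧ b)) → ¬c): min(1, 1 − 0 + 0.57) = 1
(b → a): min(1, 1 − 0.3 + 0.21) = 0.91
((b → a) → c): min(1, 1 − 0.91 + 0.43) = 0.52
((¬((a ∧ (¬c ∧ ¬(c → c))) → (c ∧ b)) → ¬c) → ((b → a) → c)): min(1, 1 − 1 + 0.52) = 0.52

0.52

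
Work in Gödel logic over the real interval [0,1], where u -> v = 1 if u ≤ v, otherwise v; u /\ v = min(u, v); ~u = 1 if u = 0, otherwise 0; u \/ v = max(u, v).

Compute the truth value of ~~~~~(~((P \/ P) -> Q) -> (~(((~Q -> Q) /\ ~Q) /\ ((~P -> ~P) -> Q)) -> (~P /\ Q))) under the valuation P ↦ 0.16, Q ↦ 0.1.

0.00

(P \/ P) = max(0.16, 0.16) = 0.16
((P \/ P) -> Q): 0.16 > 0.1, so result = 0.1
~((P \/ P) -> Q): Gödel ¬ of 0.1 = 0 (operand ≠ 0)
~Q: Gödel ¬ of 0.1 = 0 (operand ≠ 0)
(~Q -> Q): 0 ≤ 0.1, so result = 1
~Q: Gödel ¬ of 0.1 = 0 (operand ≠ 0)
((~Q -> Q) /\ ~Q) = min(1, 0) = 0
~P: Gödel ¬ of 0.16 = 0 (operand ≠ 0)
~P: Gödel ¬ of 0.16 = 0 (operand ≠ 0)
(~P -> ~P): 0 ≤ 0, so result = 1
((~P -> ~P) -> Q): 1 > 0.1, so result = 0.1
(((~Q -> Q) /\ ~Q) /\ ((~P -> ~P) -> Q)) = min(0, 0.1) = 0
~(((~Q -> Q) /\ ~Q) /\ ((~P -> ~P) -> Q)): Gödel ¬ of 0 = 1 (operand is 0)
~P: Gödel ¬ of 0.16 = 0 (operand ≠ 0)
(~P /\ Q) = min(0, 0.1) = 0
(~(((~Q -> Q) /\ ~Q) /\ ((~P -> ~P) -> Q)) -> (~P /\ Q)): 1 > 0, so result = 0
(~((P \/ P) -> Q) -> (~(((~Q -> Q) /\ ~Q) /\ ((~P -> ~P) -> Q)) -> (~P /\ Q))): 0 ≤ 0, so result = 1
~(~((P \/ P) -> Q) -> (~(((~Q -> Q) /\ ~Q) /\ ((~P -> ~P) -> Q)) -> (~P /\ Q))): Gödel ¬ of 1 = 0 (operand ≠ 0)
~~(~((P \/ P) -> Q) -> (~(((~Q -> Q) /\ ~Q) /\ ((~P -> ~P) -> Q)) -> (~P /\ Q))): Gödel ¬ of 0 = 1 (operand is 0)
~~~(~((P \/ P) -> Q) -> (~(((~Q -> Q) /\ ~Q) /\ ((~P -> ~P) -> Q)) -> (~P /\ Q))): Gödel ¬ of 1 = 0 (operand ≠ 0)
~~~~(~((P \/ P) -> Q) -> (~(((~Q -> Q) /\ ~Q) /\ ((~P -> ~P) -> Q)) -> (~P /\ Q))): Gödel ¬ of 0 = 1 (operand is 0)
~~~~~(~((P \/ P) -> Q) -> (~(((~Q -> Q) /\ ~Q) /\ ((~P -> ~P) -> Q)) -> (~P /\ Q))): Gödel ¬ of 1 = 0 (operand ≠ 0)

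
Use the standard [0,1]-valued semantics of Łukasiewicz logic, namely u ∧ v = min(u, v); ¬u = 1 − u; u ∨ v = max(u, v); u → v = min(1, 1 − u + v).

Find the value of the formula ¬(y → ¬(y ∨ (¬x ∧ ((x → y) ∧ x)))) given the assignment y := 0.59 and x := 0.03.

¬x: Łukasiewicz ¬ gives 1 − 0.03 = 0.97
(x → y): min(1, 1 − 0.03 + 0.59) = 1
((x → y) ∧ x) = min(1, 0.03) = 0.03
(¬x ∧ ((x → y) ∧ x)) = min(0.97, 0.03) = 0.03
(y ∨ (¬x ∧ ((x → y) ∧ x))) = max(0.59, 0.03) = 0.59
¬(y ∨ (¬x ∧ ((x → y) ∧ x))): Łukasiewicz ¬ gives 1 − 0.59 = 0.41
(y → ¬(y ∨ (¬x ∧ ((x → y) ∧ x)))): min(1, 1 − 0.59 + 0.41) = 0.82
¬(y → ¬(y ∨ (¬x ∧ ((x → y) ∧ x)))): Łukasiewicz ¬ gives 1 − 0.82 = 0.18

0.18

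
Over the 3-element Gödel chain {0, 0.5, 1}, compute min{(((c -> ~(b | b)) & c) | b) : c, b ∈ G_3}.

The minimum is attained at c = 0, b = 0:
  (b | b) = max(0, 0) = 0
  ~(b | b): Gödel ¬ of 0 = 1 (operand is 0)
  (c -> ~(b | b)): 0 ≤ 1, so result = 1
  ((c -> ~(b | b)) & c) = min(1, 0) = 0
  (((c -> ~(b | b)) & c) | b) = max(0, 0) = 0
Checking all 9 assignments confirms none give a value below 0.00.

0.00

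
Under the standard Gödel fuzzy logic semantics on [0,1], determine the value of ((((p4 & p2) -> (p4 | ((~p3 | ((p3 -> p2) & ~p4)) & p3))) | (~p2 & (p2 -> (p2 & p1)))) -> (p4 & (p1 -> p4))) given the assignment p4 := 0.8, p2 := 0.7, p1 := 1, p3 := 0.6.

0.80

(p4 & p2) = min(0.8, 0.7) = 0.7
~p3: Gödel ¬ of 0.6 = 0 (operand ≠ 0)
(p3 -> p2): 0.6 ≤ 0.7, so result = 1
~p4: Gödel ¬ of 0.8 = 0 (operand ≠ 0)
((p3 -> p2) & ~p4) = min(1, 0) = 0
(~p3 | ((p3 -> p2) & ~p4)) = max(0, 0) = 0
((~p3 | ((p3 -> p2) & ~p4)) & p3) = min(0, 0.6) = 0
(p4 | ((~p3 | ((p3 -> p2) & ~p4)) & p3)) = max(0.8, 0) = 0.8
((p4 & p2) -> (p4 | ((~p3 | ((p3 -> p2) & ~p4)) & p3))): 0.7 ≤ 0.8, so result = 1
~p2: Gödel ¬ of 0.7 = 0 (operand ≠ 0)
(p2 & p1) = min(0.7, 1) = 0.7
(p2 -> (p2 & p1)): 0.7 ≤ 0.7, so result = 1
(~p2 & (p2 -> (p2 & p1))) = min(0, 1) = 0
(((p4 & p2) -> (p4 | ((~p3 | ((p3 -> p2) & ~p4)) & p3))) | (~p2 & (p2 -> (p2 & p1)))) = max(1, 0) = 1
(p1 -> p4): 1 > 0.8, so result = 0.8
(p4 & (p1 -> p4)) = min(0.8, 0.8) = 0.8
((((p4 & p2) -> (p4 | ((~p3 | ((p3 -> p2) & ~p4)) & p3))) | (~p2 & (p2 -> (p2 & p1)))) -> (p4 & (p1 -> p4))): 1 > 0.8, so result = 0.8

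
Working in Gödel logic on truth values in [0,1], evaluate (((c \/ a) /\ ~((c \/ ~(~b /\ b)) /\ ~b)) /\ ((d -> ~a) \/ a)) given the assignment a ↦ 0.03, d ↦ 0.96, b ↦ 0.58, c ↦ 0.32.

0.03

(c \/ a) = max(0.32, 0.03) = 0.32
~b: Gödel ¬ of 0.58 = 0 (operand ≠ 0)
(~b /\ b) = min(0, 0.58) = 0
~(~b /\ b): Gödel ¬ of 0 = 1 (operand is 0)
(c \/ ~(~b /\ b)) = max(0.32, 1) = 1
~b: Gödel ¬ of 0.58 = 0 (operand ≠ 0)
((c \/ ~(~b /\ b)) /\ ~b) = min(1, 0) = 0
~((c \/ ~(~b /\ b)) /\ ~b): Gödel ¬ of 0 = 1 (operand is 0)
((c \/ a) /\ ~((c \/ ~(~b /\ b)) /\ ~b)) = min(0.32, 1) = 0.32
~a: Gödel ¬ of 0.03 = 0 (operand ≠ 0)
(d -> ~a): 0.96 > 0, so result = 0
((d -> ~a) \/ a) = max(0, 0.03) = 0.03
(((c \/ a) /\ ~((c \/ ~(~b /\ b)) /\ ~b)) /\ ((d -> ~a) \/ a)) = min(0.32, 0.03) = 0.03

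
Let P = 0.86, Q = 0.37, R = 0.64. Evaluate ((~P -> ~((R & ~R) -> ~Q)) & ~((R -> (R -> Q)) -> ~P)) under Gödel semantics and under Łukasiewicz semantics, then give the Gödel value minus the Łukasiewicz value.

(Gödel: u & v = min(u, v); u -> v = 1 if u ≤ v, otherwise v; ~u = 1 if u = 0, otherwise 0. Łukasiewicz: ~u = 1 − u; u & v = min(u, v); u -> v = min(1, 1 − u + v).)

0.14

Gödel evaluation:
  ~P: Gödel ¬ of 0.86 = 0 (operand ≠ 0)
  ~R: Gödel ¬ of 0.64 = 0 (operand ≠ 0)
  (R & ~R) = min(0.64, 0) = 0
  ~Q: Gödel ¬ of 0.37 = 0 (operand ≠ 0)
  ((R & ~R) -> ~Q): 0 ≤ 0, so result = 1
  ~((R & ~R) -> ~Q): Gödel ¬ of 1 = 0 (operand ≠ 0)
  (~P -> ~((R & ~R) -> ~Q)): 0 ≤ 0, so result = 1
  (R -> Q): 0.64 > 0.37, so result = 0.37
  (R -> (R -> Q)): 0.64 > 0.37, so result = 0.37
  ~P: Gödel ¬ of 0.86 = 0 (operand ≠ 0)
  ((R -> (R -> Q)) -> ~P): 0.37 > 0, so result = 0
  ~((R -> (R -> Q)) -> ~P): Gödel ¬ of 0 = 1 (operand is 0)
  ((~P -> ~((R & ~R) -> ~Q)) & ~((R -> (R -> Q)) -> ~P)) = min(1, 1) = 1
  Gödel value = 1
Łukasiewicz evaluation:
  ~P: Łukasiewicz ¬ gives 1 − 0.86 = 0.14
  ~R: Łukasiewicz ¬ gives 1 − 0.64 = 0.36
  (R & ~R) = min(0.64, 0.36) = 0.36
  ~Q: Łukasiewicz ¬ gives 1 − 0.37 = 0.63
  ((R & ~R) -> ~Q): min(1, 1 − 0.36 + 0.63) = 1
  ~((R & ~R) -> ~Q): Łukasiewicz ¬ gives 1 − 1 = 0
  (~P -> ~((R & ~R) -> ~Q)): min(1, 1 − 0.14 + 0) = 0.86
  (R -> Q): min(1, 1 − 0.64 + 0.37) = 0.73
  (R -> (R -> Q)): min(1, 1 − 0.64 + 0.73) = 1
  ~P: Łukasiewicz ¬ gives 1 − 0.86 = 0.14
  ((R -> (R -> Q)) -> ~P): min(1, 1 − 1 + 0.14) = 0.14
  ~((R -> (R -> Q)) -> ~P): Łukasiewicz ¬ gives 1 − 0.14 = 0.86
  ((~P -> ~((R & ~R) -> ~Q)) & ~((R -> (R -> Q)) -> ~P)) = min(0.86, 0.86) = 0.86
  Łukasiewicz value = 0.86
Difference: 1 − 0.86 = 0.14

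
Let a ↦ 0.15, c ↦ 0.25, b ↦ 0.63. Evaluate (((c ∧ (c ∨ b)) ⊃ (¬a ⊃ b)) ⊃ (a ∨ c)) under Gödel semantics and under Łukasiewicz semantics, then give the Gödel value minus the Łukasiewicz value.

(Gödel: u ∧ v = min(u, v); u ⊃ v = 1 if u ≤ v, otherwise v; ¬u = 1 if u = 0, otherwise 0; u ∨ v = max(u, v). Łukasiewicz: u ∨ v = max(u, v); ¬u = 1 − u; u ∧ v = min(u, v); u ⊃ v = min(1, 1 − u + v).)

Gödel evaluation:
  (c ∨ b) = max(0.25, 0.63) = 0.63
  (c ∧ (c ∨ b)) = min(0.25, 0.63) = 0.25
  ¬a: Gödel ¬ of 0.15 = 0 (operand ≠ 0)
  (¬a ⊃ b): 0 ≤ 0.63, so result = 1
  ((c ∧ (c ∨ b)) ⊃ (¬a ⊃ b)): 0.25 ≤ 1, so result = 1
  (a ∨ c) = max(0.15, 0.25) = 0.25
  (((c ∧ (c ∨ b)) ⊃ (¬a ⊃ b)) ⊃ (a ∨ c)): 1 > 0.25, so result = 0.25
  Gödel value = 0.25
Łukasiewicz evaluation:
  (c ∨ b) = max(0.25, 0.63) = 0.63
  (c ∧ (c ∨ b)) = min(0.25, 0.63) = 0.25
  ¬a: Łukasiewicz ¬ gives 1 − 0.15 = 0.85
  (¬a ⊃ b): min(1, 1 − 0.85 + 0.63) = 0.78
  ((c ∧ (c ∨ b)) ⊃ (¬a ⊃ b)): min(1, 1 − 0.25 + 0.78) = 1
  (a ∨ c) = max(0.15, 0.25) = 0.25
  (((c ∧ (c ∨ b)) ⊃ (¬a ⊃ b)) ⊃ (a ∨ c)): min(1, 1 − 1 + 0.25) = 0.25
  Łukasiewicz value = 0.25
Difference: 0.25 − 0.25 = 0.00

0.00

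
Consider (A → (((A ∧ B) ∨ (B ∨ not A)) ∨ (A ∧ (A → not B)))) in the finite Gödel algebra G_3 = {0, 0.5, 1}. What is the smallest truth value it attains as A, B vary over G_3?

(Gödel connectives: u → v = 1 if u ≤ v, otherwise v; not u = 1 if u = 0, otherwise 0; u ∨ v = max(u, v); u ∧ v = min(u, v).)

0.50

The minimum is attained at A = 1, B = 0.5:
  (A ∧ B) = min(1, 0.5) = 0.5
  not A: Gödel ¬ of 1 = 0 (operand ≠ 0)
  (B ∨ not A) = max(0.5, 0) = 0.5
  ((A ∧ B) ∨ (B ∨ not A)) = max(0.5, 0.5) = 0.5
  not B: Gödel ¬ of 0.5 = 0 (operand ≠ 0)
  (A → not B): 1 > 0, so result = 0
  (A ∧ (A → not B)) = min(1, 0) = 0
  (((A ∧ B) ∨ (B ∨ not A)) ∨ (A ∧ (A → not B))) = max(0.5, 0) = 0.5
  (A → (((A ∧ B) ∨ (B ∨ not A)) ∨ (A ∧ (A → not B)))): 1 > 0.5, so result = 0.5
Checking all 9 assignments confirms none give a value below 0.50.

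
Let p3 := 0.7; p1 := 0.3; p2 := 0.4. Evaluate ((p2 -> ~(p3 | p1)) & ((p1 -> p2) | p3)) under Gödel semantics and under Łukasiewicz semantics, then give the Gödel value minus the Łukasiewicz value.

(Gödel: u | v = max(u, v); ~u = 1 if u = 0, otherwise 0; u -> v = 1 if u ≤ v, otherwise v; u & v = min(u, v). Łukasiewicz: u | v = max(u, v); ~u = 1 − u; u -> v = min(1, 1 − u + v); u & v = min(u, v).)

Gödel evaluation:
  (p3 | p1) = max(0.7, 0.3) = 0.7
  ~(p3 | p1): Gödel ¬ of 0.7 = 0 (operand ≠ 0)
  (p2 -> ~(p3 | p1)): 0.4 > 0, so result = 0
  (p1 -> p2): 0.3 ≤ 0.4, so result = 1
  ((p1 -> p2) | p3) = max(1, 0.7) = 1
  ((p2 -> ~(p3 | p1)) & ((p1 -> p2) | p3)) = min(0, 1) = 0
  Gödel value = 0
Łukasiewicz evaluation:
  (p3 | p1) = max(0.7, 0.3) = 0.7
  ~(p3 | p1): Łukasiewicz ¬ gives 1 − 0.7 = 0.3
  (p2 -> ~(p3 | p1)): min(1, 1 − 0.4 + 0.3) = 0.9
  (p1 -> p2): min(1, 1 − 0.3 + 0.4) = 1
  ((p1 -> p2) | p3) = max(1, 0.7) = 1
  ((p2 -> ~(p3 | p1)) & ((p1 -> p2) | p3)) = min(0.9, 1) = 0.9
  Łukasiewicz value = 0.9
Difference: 0 − 0.9 = -0.90

-0.90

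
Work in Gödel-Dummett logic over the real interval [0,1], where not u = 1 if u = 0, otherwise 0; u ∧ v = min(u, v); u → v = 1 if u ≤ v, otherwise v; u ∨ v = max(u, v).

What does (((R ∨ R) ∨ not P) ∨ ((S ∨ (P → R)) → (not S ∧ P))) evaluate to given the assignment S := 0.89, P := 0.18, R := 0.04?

0.04

(R ∨ R) = max(0.04, 0.04) = 0.04
not P: Gödel ¬ of 0.18 = 0 (operand ≠ 0)
((R ∨ R) ∨ not P) = max(0.04, 0) = 0.04
(P → R): 0.18 > 0.04, so result = 0.04
(S ∨ (P → R)) = max(0.89, 0.04) = 0.89
not S: Gödel ¬ of 0.89 = 0 (operand ≠ 0)
(not S ∧ P) = min(0, 0.18) = 0
((S ∨ (P → R)) → (not S ∧ P)): 0.89 > 0, so result = 0
(((R ∨ R) ∨ not P) ∨ ((S ∨ (P → R)) → (not S ∧ P))) = max(0.04, 0) = 0.04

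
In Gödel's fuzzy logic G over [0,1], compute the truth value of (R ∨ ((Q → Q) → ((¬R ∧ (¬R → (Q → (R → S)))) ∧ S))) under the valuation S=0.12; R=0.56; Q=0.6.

(Q → Q): 0.6 ≤ 0.6, so result = 1
¬R: Gödel ¬ of 0.56 = 0 (operand ≠ 0)
¬R: Gödel ¬ of 0.56 = 0 (operand ≠ 0)
(R → S): 0.56 > 0.12, so result = 0.12
(Q → (R → S)): 0.6 > 0.12, so result = 0.12
(¬R → (Q → (R → S))): 0 ≤ 0.12, so result = 1
(¬R ∧ (¬R → (Q → (R → S)))) = min(0, 1) = 0
((¬R ∧ (¬R → (Q → (R → S)))) ∧ S) = min(0, 0.12) = 0
((Q → Q) → ((¬R ∧ (¬R → (Q → (R → S)))) ∧ S)): 1 > 0, so result = 0
(R ∨ ((Q → Q) → ((¬R ∧ (¬R → (Q → (R → S)))) ∧ S))) = max(0.56, 0) = 0.56

0.56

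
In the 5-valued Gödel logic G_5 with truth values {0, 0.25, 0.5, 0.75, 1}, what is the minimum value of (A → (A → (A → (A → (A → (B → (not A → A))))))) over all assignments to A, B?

1.00

Every assignment gives 1. For instance at A = 0, B = 0:
  not A: Gödel ¬ of 0 = 1 (operand is 0)
  (not A → A): 1 > 0, so result = 0
  (B → (not A → A)): 0 ≤ 0, so result = 1
  (A → (B → (not A → A))): 0 ≤ 1, so result = 1
  (A → (A → (B → (not A → A)))): 0 ≤ 1, so result = 1
  (A → (A → (A → (B → (not A → A))))): 0 ≤ 1, so result = 1
  (A → (A → (A → (A → (B → (not A → A)))))): 0 ≤ 1, so result = 1
  (A → (A → (A → (A → (A → (B → (not A → A))))))): 0 ≤ 1, so result = 1
All 25 assignments give value 1 — the formula is a G_5-tautology.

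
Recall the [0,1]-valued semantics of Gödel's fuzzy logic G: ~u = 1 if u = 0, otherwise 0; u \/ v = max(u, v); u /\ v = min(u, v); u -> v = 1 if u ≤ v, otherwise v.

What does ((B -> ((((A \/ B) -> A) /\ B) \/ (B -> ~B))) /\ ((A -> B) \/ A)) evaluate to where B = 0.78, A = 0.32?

0.32

(A \/ B) = max(0.32, 0.78) = 0.78
((A \/ B) -> A): 0.78 > 0.32, so result = 0.32
(((A \/ B) -> A) /\ B) = min(0.32, 0.78) = 0.32
~B: Gödel ¬ of 0.78 = 0 (operand ≠ 0)
(B -> ~B): 0.78 > 0, so result = 0
((((A \/ B) -> A) /\ B) \/ (B -> ~B)) = max(0.32, 0) = 0.32
(B -> ((((A \/ B) -> A) /\ B) \/ (B -> ~B))): 0.78 > 0.32, so result = 0.32
(A -> B): 0.32 ≤ 0.78, so result = 1
((A -> B) \/ A) = max(1, 0.32) = 1
((B -> ((((A \/ B) -> A) /\ B) \/ (B -> ~B))) /\ ((A -> B) \/ A)) = min(0.32, 1) = 0.32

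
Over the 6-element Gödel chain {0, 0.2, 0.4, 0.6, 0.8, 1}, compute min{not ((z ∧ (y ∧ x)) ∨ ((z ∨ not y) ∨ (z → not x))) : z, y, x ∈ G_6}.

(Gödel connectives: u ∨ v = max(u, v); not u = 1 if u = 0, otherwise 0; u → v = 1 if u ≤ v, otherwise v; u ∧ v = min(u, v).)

The minimum is attained at z = 0, y = 0, x = 0:
  (y ∧ x) = min(0, 0) = 0
  (z ∧ (y ∧ x)) = min(0, 0) = 0
  not y: Gödel ¬ of 0 = 1 (operand is 0)
  (z ∨ not y) = max(0, 1) = 1
  not x: Gödel ¬ of 0 = 1 (operand is 0)
  (z → not x): 0 ≤ 1, so result = 1
  ((z ∨ not y) ∨ (z → not x)) = max(1, 1) = 1
  ((z ∧ (y ∧ x)) ∨ ((z ∨ not y) ∨ (z → not x))) = max(0, 1) = 1
  not ((z ∧ (y ∧ x)) ∨ ((z ∨ not y) ∨ (z → not x))): Gödel ¬ of 1 = 0 (operand ≠ 0)
Checking all 216 assignments confirms none give a value below 0.00.

0.00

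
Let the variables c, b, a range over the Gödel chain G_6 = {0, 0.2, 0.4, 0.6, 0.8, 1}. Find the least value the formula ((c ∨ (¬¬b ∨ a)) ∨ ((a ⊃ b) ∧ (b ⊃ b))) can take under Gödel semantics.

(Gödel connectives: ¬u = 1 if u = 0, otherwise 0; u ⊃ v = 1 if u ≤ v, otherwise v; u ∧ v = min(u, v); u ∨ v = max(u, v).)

The minimum is attained at c = 0, b = 0, a = 0.2:
  ¬b: Gödel ¬ of 0 = 1 (operand is 0)
  ¬¬b: Gödel ¬ of 1 = 0 (operand ≠ 0)
  (¬¬b ∨ a) = max(0, 0.2) = 0.2
  (c ∨ (¬¬b ∨ a)) = max(0, 0.2) = 0.2
  (a ⊃ b): 0.2 > 0, so result = 0
  (b ⊃ b): 0 ≤ 0, so result = 1
  ((a ⊃ b) ∧ (b ⊃ b)) = min(0, 1) = 0
  ((c ∨ (¬¬b ∨ a)) ∨ ((a ⊃ b) ∧ (b ⊃ b))) = max(0.2, 0) = 0.2
Checking all 216 assignments confirms none give a value below 0.20.

0.20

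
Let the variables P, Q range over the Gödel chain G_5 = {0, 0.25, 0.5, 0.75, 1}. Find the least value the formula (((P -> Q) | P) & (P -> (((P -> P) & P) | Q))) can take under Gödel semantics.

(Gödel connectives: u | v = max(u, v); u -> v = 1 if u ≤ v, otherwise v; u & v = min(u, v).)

0.25

The minimum is attained at P = 0.25, Q = 0:
  (P -> Q): 0.25 > 0, so result = 0
  ((P -> Q) | P) = max(0, 0.25) = 0.25
  (P -> P): 0.25 ≤ 0.25, so result = 1
  ((P -> P) & P) = min(1, 0.25) = 0.25
  (((P -> P) & P) | Q) = max(0.25, 0) = 0.25
  (P -> (((P -> P) & P) | Q)): 0.25 ≤ 0.25, so result = 1
  (((P -> Q) | P) & (P -> (((P -> P) & P) | Q))) = min(0.25, 1) = 0.25
Checking all 25 assignments confirms none give a value below 0.25.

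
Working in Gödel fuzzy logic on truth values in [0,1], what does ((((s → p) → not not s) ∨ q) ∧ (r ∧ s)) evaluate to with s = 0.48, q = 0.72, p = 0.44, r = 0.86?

(s → p): 0.48 > 0.44, so result = 0.44
not s: Gödel ¬ of 0.48 = 0 (operand ≠ 0)
not not s: Gödel ¬ of 0 = 1 (operand is 0)
((s → p) → not not s): 0.44 ≤ 1, so result = 1
(((s → p) → not not s) ∨ q) = max(1, 0.72) = 1
(r ∧ s) = min(0.86, 0.48) = 0.48
((((s → p) → not not s) ∨ q) ∧ (r ∧ s)) = min(1, 0.48) = 0.48

0.48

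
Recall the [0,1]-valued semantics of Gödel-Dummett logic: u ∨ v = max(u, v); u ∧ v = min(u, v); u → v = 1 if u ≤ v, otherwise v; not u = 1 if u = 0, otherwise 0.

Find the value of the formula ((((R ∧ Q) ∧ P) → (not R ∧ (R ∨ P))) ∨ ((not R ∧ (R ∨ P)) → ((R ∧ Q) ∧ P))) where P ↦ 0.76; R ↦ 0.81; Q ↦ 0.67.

(R ∧ Q) = min(0.81, 0.67) = 0.67
((R ∧ Q) ∧ P) = min(0.67, 0.76) = 0.67
not R: Gödel ¬ of 0.81 = 0 (operand ≠ 0)
(R ∨ P) = max(0.81, 0.76) = 0.81
(not R ∧ (R ∨ P)) = min(0, 0.81) = 0
(((R ∧ Q) ∧ P) → (not R ∧ (R ∨ P))): 0.67 > 0, so result = 0
not R: Gödel ¬ of 0.81 = 0 (operand ≠ 0)
(R ∨ P) = max(0.81, 0.76) = 0.81
(not R ∧ (R ∨ P)) = min(0, 0.81) = 0
(R ∧ Q) = min(0.81, 0.67) = 0.67
((R ∧ Q) ∧ P) = min(0.67, 0.76) = 0.67
((not R ∧ (R ∨ P)) → ((R ∧ Q) ∧ P)): 0 ≤ 0.67, so result = 1
((((R ∧ Q) ∧ P) → (not R ∧ (R ∨ P))) ∨ ((not R ∧ (R ∨ P)) → ((R ∧ Q) ∧ P))) = max(0, 1) = 1

1.00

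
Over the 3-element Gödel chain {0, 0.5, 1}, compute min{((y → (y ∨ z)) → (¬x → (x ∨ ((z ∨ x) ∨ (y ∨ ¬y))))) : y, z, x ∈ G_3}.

The minimum is attained at y = 0.5, z = 0, x = 0:
  (y ∨ z) = max(0.5, 0) = 0.5
  (y → (y ∨ z)): 0.5 ≤ 0.5, so result = 1
  ¬x: Gödel ¬ of 0 = 1 (operand is 0)
  (z ∨ x) = max(0, 0) = 0
  ¬y: Gödel ¬ of 0.5 = 0 (operand ≠ 0)
  (y ∨ ¬y) = max(0.5, 0) = 0.5
  ((z ∨ x) ∨ (y ∨ ¬y)) = max(0, 0.5) = 0.5
  (x ∨ ((z ∨ x) ∨ (y ∨ ¬y))) = max(0, 0.5) = 0.5
  (¬x → (x ∨ ((z ∨ x) ∨ (y ∨ ¬y)))): 1 > 0.5, so result = 0.5
  ((y → (y ∨ z)) → (¬x → (x ∨ ((z ∨ x) ∨ (y ∨ ¬y))))): 1 > 0.5, so result = 0.5
Checking all 27 assignments confirms none give a value below 0.50.

0.50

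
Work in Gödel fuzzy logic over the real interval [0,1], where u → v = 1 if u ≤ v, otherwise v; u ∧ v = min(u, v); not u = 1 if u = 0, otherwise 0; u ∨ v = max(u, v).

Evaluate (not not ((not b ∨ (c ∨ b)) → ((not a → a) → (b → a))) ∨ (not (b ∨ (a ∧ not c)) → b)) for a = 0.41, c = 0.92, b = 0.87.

1.00

not b: Gödel ¬ of 0.87 = 0 (operand ≠ 0)
(c ∨ b) = max(0.92, 0.87) = 0.92
(not b ∨ (c ∨ b)) = max(0, 0.92) = 0.92
not a: Gödel ¬ of 0.41 = 0 (operand ≠ 0)
(not a → a): 0 ≤ 0.41, so result = 1
(b → a): 0.87 > 0.41, so result = 0.41
((not a → a) → (b → a)): 1 > 0.41, so result = 0.41
((not b ∨ (c ∨ b)) → ((not a → a) → (b → a))): 0.92 > 0.41, so result = 0.41
not ((not b ∨ (c ∨ b)) → ((not a → a) → (b → a))): Gödel ¬ of 0.41 = 0 (operand ≠ 0)
not not ((not b ∨ (c ∨ b)) → ((not a → a) → (b → a))): Gödel ¬ of 0 = 1 (operand is 0)
not c: Gödel ¬ of 0.92 = 0 (operand ≠ 0)
(a ∧ not c) = min(0.41, 0) = 0
(b ∨ (a ∧ not c)) = max(0.87, 0) = 0.87
not (b ∨ (a ∧ not c)): Gödel ¬ of 0.87 = 0 (operand ≠ 0)
(not (b ∨ (a ∧ not c)) → b): 0 ≤ 0.87, so result = 1
(not not ((not b ∨ (c ∨ b)) → ((not a → a) → (b → a))) ∨ (not (b ∨ (a ∧ not c)) → b)) = max(1, 1) = 1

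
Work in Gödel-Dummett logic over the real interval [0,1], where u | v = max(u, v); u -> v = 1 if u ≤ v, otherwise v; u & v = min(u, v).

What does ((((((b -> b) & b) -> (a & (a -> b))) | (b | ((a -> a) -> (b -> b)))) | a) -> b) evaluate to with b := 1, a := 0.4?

(b -> b): 1 ≤ 1, so result = 1
((b -> b) & b) = min(1, 1) = 1
(a -> b): 0.4 ≤ 1, so result = 1
(a & (a -> b)) = min(0.4, 1) = 0.4
(((b -> b) & b) -> (a & (a -> b))): 1 > 0.4, so result = 0.4
(a -> a): 0.4 ≤ 0.4, so result = 1
(b -> b): 1 ≤ 1, so result = 1
((a -> a) -> (b -> b)): 1 ≤ 1, so result = 1
(b | ((a -> a) -> (b -> b))) = max(1, 1) = 1
((((b -> b) & b) -> (a & (a -> b))) | (b | ((a -> a) -> (b -> b)))) = max(0.4, 1) = 1
(((((b -> b) & b) -> (a & (a -> b))) | (b | ((a -> a) -> (b -> b)))) | a) = max(1, 0.4) = 1
((((((b -> b) & b) -> (a & (a -> b))) | (b | ((a -> a) -> (b -> b)))) | a) -> b): 1 ≤ 1, so result = 1

1.00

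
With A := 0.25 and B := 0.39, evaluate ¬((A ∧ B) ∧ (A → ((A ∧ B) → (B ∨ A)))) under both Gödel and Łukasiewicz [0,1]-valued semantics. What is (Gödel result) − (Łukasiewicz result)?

-0.75

Gödel evaluation:
  (A ∧ B) = min(0.25, 0.39) = 0.25
  (A ∧ B) = min(0.25, 0.39) = 0.25
  (B ∨ A) = max(0.39, 0.25) = 0.39
  ((A ∧ B) → (B ∨ A)): 0.25 ≤ 0.39, so result = 1
  (A → ((A ∧ B) → (B ∨ A))): 0.25 ≤ 1, so result = 1
  ((A ∧ B) ∧ (A → ((A ∧ B) → (B ∨ A)))) = min(0.25, 1) = 0.25
  ¬((A ∧ B) ∧ (A → ((A ∧ B) → (B ∨ A)))): Gödel ¬ of 0.25 = 0 (operand ≠ 0)
  Gödel value = 0
Łukasiewicz evaluation:
  (A ∧ B) = min(0.25, 0.39) = 0.25
  (A ∧ B) = min(0.25, 0.39) = 0.25
  (B ∨ A) = max(0.39, 0.25) = 0.39
  ((A ∧ B) → (B ∨ A)): min(1, 1 − 0.25 + 0.39) = 1
  (A → ((A ∧ B) → (B ∨ A))): min(1, 1 − 0.25 + 1) = 1
  ((A ∧ B) ∧ (A → ((A ∧ B) → (B ∨ A)))) = min(0.25, 1) = 0.25
  ¬((A ∧ B) ∧ (A → ((A ∧ B) → (B ∨ A)))): Łukasiewicz ¬ gives 1 − 0.25 = 0.75
  Łukasiewicz value = 0.75
Difference: 0 − 0.75 = -0.75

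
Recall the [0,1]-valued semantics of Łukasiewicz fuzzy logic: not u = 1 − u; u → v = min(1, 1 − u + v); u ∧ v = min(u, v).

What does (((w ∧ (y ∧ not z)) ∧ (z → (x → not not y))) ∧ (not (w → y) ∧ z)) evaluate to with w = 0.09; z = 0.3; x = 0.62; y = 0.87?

not z: Łukasiewicz ¬ gives 1 − 0.3 = 0.7
(y ∧ not z) = min(0.87, 0.7) = 0.7
(w ∧ (y ∧ not z)) = min(0.09, 0.7) = 0.09
not y: Łukasiewicz ¬ gives 1 − 0.87 = 0.13
not not y: Łukasiewicz ¬ gives 1 − 0.13 = 0.87
(x → not not y): min(1, 1 − 0.62 + 0.87) = 1
(z → (x → not not y)): min(1, 1 − 0.3 + 1) = 1
((w ∧ (y ∧ not z)) ∧ (z → (x → not not y))) = min(0.09, 1) = 0.09
(w → y): min(1, 1 − 0.09 + 0.87) = 1
not (w → y): Łukasiewicz ¬ gives 1 − 1 = 0
(not (w → y) ∧ z) = min(0, 0.3) = 0
(((w ∧ (y ∧ not z)) ∧ (z → (x → not not y))) ∧ (not (w → y) ∧ z)) = min(0.09, 0) = 0

0.00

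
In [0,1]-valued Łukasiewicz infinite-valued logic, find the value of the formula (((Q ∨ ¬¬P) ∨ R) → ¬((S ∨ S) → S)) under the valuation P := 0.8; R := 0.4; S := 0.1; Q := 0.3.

0.20

¬P: Łukasiewicz ¬ gives 1 − 0.8 = 0.2
¬¬P: Łukasiewicz ¬ gives 1 − 0.2 = 0.8
(Q ∨ ¬¬P) = max(0.3, 0.8) = 0.8
((Q ∨ ¬¬P) ∨ R) = max(0.8, 0.4) = 0.8
(S ∨ S) = max(0.1, 0.1) = 0.1
((S ∨ S) → S): min(1, 1 − 0.1 + 0.1) = 1
¬((S ∨ S) → S): Łukasiewicz ¬ gives 1 − 1 = 0
(((Q ∨ ¬¬P) ∨ R) → ¬((S ∨ S) → S)): min(1, 1 − 0.8 + 0) = 0.2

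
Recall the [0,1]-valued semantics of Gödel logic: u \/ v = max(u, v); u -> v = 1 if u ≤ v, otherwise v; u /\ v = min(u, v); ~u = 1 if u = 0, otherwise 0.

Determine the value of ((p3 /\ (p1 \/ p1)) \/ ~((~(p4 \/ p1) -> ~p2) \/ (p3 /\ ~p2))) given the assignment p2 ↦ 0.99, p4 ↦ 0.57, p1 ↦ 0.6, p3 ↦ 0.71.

(p1 \/ p1) = max(0.6, 0.6) = 0.6
(p3 /\ (p1 \/ p1)) = min(0.71, 0.6) = 0.6
(p4 \/ p1) = max(0.57, 0.6) = 0.6
~(p4 \/ p1): Gödel ¬ of 0.6 = 0 (operand ≠ 0)
~p2: Gödel ¬ of 0.99 = 0 (operand ≠ 0)
(~(p4 \/ p1) -> ~p2): 0 ≤ 0, so result = 1
~p2: Gödel ¬ of 0.99 = 0 (operand ≠ 0)
(p3 /\ ~p2) = min(0.71, 0) = 0
((~(p4 \/ p1) -> ~p2) \/ (p3 /\ ~p2)) = max(1, 0) = 1
~((~(p4 \/ p1) -> ~p2) \/ (p3 /\ ~p2)): Gödel ¬ of 1 = 0 (operand ≠ 0)
((p3 /\ (p1 \/ p1)) \/ ~((~(p4 \/ p1) -> ~p2) \/ (p3 /\ ~p2))) = max(0.6, 0) = 0.6

0.60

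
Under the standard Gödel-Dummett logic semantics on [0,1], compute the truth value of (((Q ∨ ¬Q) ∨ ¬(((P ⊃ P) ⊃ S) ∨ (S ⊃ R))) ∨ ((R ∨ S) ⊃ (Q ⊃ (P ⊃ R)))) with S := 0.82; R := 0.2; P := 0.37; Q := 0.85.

¬Q: Gödel ¬ of 0.85 = 0 (operand ≠ 0)
(Q ∨ ¬Q) = max(0.85, 0) = 0.85
(P ⊃ P): 0.37 ≤ 0.37, so result = 1
((P ⊃ P) ⊃ S): 1 > 0.82, so result = 0.82
(S ⊃ R): 0.82 > 0.2, so result = 0.2
(((P ⊃ P) ⊃ S) ∨ (S ⊃ R)) = max(0.82, 0.2) = 0.82
¬(((P ⊃ P) ⊃ S) ∨ (S ⊃ R)): Gödel ¬ of 0.82 = 0 (operand ≠ 0)
((Q ∨ ¬Q) ∨ ¬(((P ⊃ P) ⊃ S) ∨ (S ⊃ R))) = max(0.85, 0) = 0.85
(R ∨ S) = max(0.2, 0.82) = 0.82
(P ⊃ R): 0.37 > 0.2, so result = 0.2
(Q ⊃ (P ⊃ R)): 0.85 > 0.2, so result = 0.2
((R ∨ S) ⊃ (Q ⊃ (P ⊃ R))): 0.82 > 0.2, so result = 0.2
(((Q ∨ ¬Q) ∨ ¬(((P ⊃ P) ⊃ S) ∨ (S ⊃ R))) ∨ ((R ∨ S) ⊃ (Q ⊃ (P ⊃ R)))) = max(0.85, 0.2) = 0.85

0.85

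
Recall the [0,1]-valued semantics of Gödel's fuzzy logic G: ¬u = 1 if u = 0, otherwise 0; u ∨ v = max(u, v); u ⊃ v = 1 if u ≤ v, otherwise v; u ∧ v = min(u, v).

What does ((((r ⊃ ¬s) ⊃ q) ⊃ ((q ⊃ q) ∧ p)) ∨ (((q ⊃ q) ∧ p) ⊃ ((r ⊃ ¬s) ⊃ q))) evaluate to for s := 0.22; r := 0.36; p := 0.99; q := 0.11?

¬s: Gödel ¬ of 0.22 = 0 (operand ≠ 0)
(r ⊃ ¬s): 0.36 > 0, so result = 0
((r ⊃ ¬s) ⊃ q): 0 ≤ 0.11, so result = 1
(q ⊃ q): 0.11 ≤ 0.11, so result = 1
((q ⊃ q) ∧ p) = min(1, 0.99) = 0.99
(((r ⊃ ¬s) ⊃ q) ⊃ ((q ⊃ q) ∧ p)): 1 > 0.99, so result = 0.99
(q ⊃ q): 0.11 ≤ 0.11, so result = 1
((q ⊃ q) ∧ p) = min(1, 0.99) = 0.99
¬s: Gödel ¬ of 0.22 = 0 (operand ≠ 0)
(r ⊃ ¬s): 0.36 > 0, so result = 0
((r ⊃ ¬s) ⊃ q): 0 ≤ 0.11, so result = 1
(((q ⊃ q) ∧ p) ⊃ ((r ⊃ ¬s) ⊃ q)): 0.99 ≤ 1, so result = 1
((((r ⊃ ¬s) ⊃ q) ⊃ ((q ⊃ q) ∧ p)) ∨ (((q ⊃ q) ∧ p) ⊃ ((r ⊃ ¬s) ⊃ q))) = max(0.99, 1) = 1

1.00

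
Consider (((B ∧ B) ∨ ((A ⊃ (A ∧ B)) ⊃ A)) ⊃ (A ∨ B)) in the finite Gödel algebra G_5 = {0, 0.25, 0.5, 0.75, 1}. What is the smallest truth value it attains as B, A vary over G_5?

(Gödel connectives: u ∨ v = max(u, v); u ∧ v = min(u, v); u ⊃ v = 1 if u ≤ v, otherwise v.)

0.25

The minimum is attained at B = 0, A = 0.25:
  (B ∧ B) = min(0, 0) = 0
  (A ∧ B) = min(0.25, 0) = 0
  (A ⊃ (A ∧ B)): 0.25 > 0, so result = 0
  ((A ⊃ (A ∧ B)) ⊃ A): 0 ≤ 0.25, so result = 1
  ((B ∧ B) ∨ ((A ⊃ (A ∧ B)) ⊃ A)) = max(0, 1) = 1
  (A ∨ B) = max(0.25, 0) = 0.25
  (((B ∧ B) ∨ ((A ⊃ (A ∧ B)) ⊃ A)) ⊃ (A ∨ B)): 1 > 0.25, so result = 0.25
Checking all 25 assignments confirms none give a value below 0.25.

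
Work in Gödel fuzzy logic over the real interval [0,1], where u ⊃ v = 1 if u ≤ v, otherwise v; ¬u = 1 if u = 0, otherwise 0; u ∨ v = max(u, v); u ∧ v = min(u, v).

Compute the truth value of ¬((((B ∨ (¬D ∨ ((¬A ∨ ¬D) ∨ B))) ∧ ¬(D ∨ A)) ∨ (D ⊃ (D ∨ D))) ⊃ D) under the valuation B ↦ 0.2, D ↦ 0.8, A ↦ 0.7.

0.00

¬D: Gödel ¬ of 0.8 = 0 (operand ≠ 0)
¬A: Gödel ¬ of 0.7 = 0 (operand ≠ 0)
¬D: Gödel ¬ of 0.8 = 0 (operand ≠ 0)
(¬A ∨ ¬D) = max(0, 0) = 0
((¬A ∨ ¬D) ∨ B) = max(0, 0.2) = 0.2
(¬D ∨ ((¬A ∨ ¬D) ∨ B)) = max(0, 0.2) = 0.2
(B ∨ (¬D ∨ ((¬A ∨ ¬D) ∨ B))) = max(0.2, 0.2) = 0.2
(D ∨ A) = max(0.8, 0.7) = 0.8
¬(D ∨ A): Gödel ¬ of 0.8 = 0 (operand ≠ 0)
((B ∨ (¬D ∨ ((¬A ∨ ¬D) ∨ B))) ∧ ¬(D ∨ A)) = min(0.2, 0) = 0
(D ∨ D) = max(0.8, 0.8) = 0.8
(D ⊃ (D ∨ D)): 0.8 ≤ 0.8, so result = 1
(((B ∨ (¬D ∨ ((¬A ∨ ¬D) ∨ B))) ∧ ¬(D ∨ A)) ∨ (D ⊃ (D ∨ D))) = max(0, 1) = 1
((((B ∨ (¬D ∨ ((¬A ∨ ¬D) ∨ B))) ∧ ¬(D ∨ A)) ∨ (D ⊃ (D ∨ D))) ⊃ D): 1 > 0.8, so result = 0.8
¬((((B ∨ (¬D ∨ ((¬A ∨ ¬D) ∨ B))) ∧ ¬(D ∨ A)) ∨ (D ⊃ (D ∨ D))) ⊃ D): Gödel ¬ of 0.8 = 0 (operand ≠ 0)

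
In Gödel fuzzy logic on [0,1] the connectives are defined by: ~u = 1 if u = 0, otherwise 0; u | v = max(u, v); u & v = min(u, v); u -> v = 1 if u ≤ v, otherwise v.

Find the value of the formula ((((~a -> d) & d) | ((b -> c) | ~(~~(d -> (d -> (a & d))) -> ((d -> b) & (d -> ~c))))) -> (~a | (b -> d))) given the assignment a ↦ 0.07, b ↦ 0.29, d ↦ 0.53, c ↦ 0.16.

1.00

~a: Gödel ¬ of 0.07 = 0 (operand ≠ 0)
(~a -> d): 0 ≤ 0.53, so result = 1
((~a -> d) & d) = min(1, 0.53) = 0.53
(b -> c): 0.29 > 0.16, so result = 0.16
(a & d) = min(0.07, 0.53) = 0.07
(d -> (a & d)): 0.53 > 0.07, so result = 0.07
(d -> (d -> (a & d))): 0.53 > 0.07, so result = 0.07
~(d -> (d -> (a & d))): Gödel ¬ of 0.07 = 0 (operand ≠ 0)
~~(d -> (d -> (a & d))): Gödel ¬ of 0 = 1 (operand is 0)
(d -> b): 0.53 > 0.29, so result = 0.29
~c: Gödel ¬ of 0.16 = 0 (operand ≠ 0)
(d -> ~c): 0.53 > 0, so result = 0
((d -> b) & (d -> ~c)) = min(0.29, 0) = 0
(~~(d -> (d -> (a & d))) -> ((d -> b) & (d -> ~c))): 1 > 0, so result = 0
~(~~(d -> (d -> (a & d))) -> ((d -> b) & (d -> ~c))): Gödel ¬ of 0 = 1 (operand is 0)
((b -> c) | ~(~~(d -> (d -> (a & d))) -> ((d -> b) & (d -> ~c)))) = max(0.16, 1) = 1
(((~a -> d) & d) | ((b -> c) | ~(~~(d -> (d -> (a & d))) -> ((d -> b) & (d -> ~c))))) = max(0.53, 1) = 1
~a: Gödel ¬ of 0.07 = 0 (operand ≠ 0)
(b -> d): 0.29 ≤ 0.53, so result = 1
(~a | (b -> d)) = max(0, 1) = 1
((((~a -> d) & d) | ((b -> c) | ~(~~(d -> (d -> (a & d))) -> ((d -> b) & (d -> ~c))))) -> (~a | (b -> d))): 1 ≤ 1, so result = 1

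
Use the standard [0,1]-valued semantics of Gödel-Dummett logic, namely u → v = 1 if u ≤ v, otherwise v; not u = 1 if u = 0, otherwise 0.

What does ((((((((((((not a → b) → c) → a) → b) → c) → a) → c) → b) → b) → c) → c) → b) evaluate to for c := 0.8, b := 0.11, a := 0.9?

not a: Gödel ¬ of 0.9 = 0 (operand ≠ 0)
(not a → b): 0 ≤ 0.11, so result = 1
((not a → b) → c): 1 > 0.8, so result = 0.8
(((not a → b) → c) → a): 0.8 ≤ 0.9, so result = 1
((((not a → b) → c) → a) → b): 1 > 0.11, so result = 0.11
(((((not a → b) → c) → a) → b) → c): 0.11 ≤ 0.8, so result = 1
((((((not a → b) → c) → a) → b) → c) → a): 1 > 0.9, so result = 0.9
(((((((not a → b) → c) → a) → b) → c) → a) → c): 0.9 > 0.8, so result = 0.8
((((((((not a → b) → c) → a) → b) → c) → a) → c) → b): 0.8 > 0.11, so result = 0.11
(((((((((not a → b) → c) → a) → b) → c) → a) → c) → b) → b): 0.11 ≤ 0.11, so result = 1
((((((((((not a → b) → c) → a) → b) → c) → a) → c) → b) → b) → c): 1 > 0.8, so result = 0.8
(((((((((((not a → b) → c) → a) → b) → c) → a) → c) → b) → b) → c) → c): 0.8 ≤ 0.8, so result = 1
((((((((((((not a → b) → c) → a) → b) → c) → a) → c) → b) → b) → c) → c) → b): 1 > 0.11, so result = 0.11

0.11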